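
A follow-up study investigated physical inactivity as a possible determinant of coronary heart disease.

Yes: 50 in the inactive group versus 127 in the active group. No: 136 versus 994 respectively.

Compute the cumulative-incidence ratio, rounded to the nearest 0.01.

From the description: a = 50, b = 136, c = 127, d = 994.
Risk in exposed = 50/186 = 0.26882; risk in unexposed = 127/1121 = 0.11329.
RR = 0.26882 / 0.11329 = 2.37279
The risk among the exposed is 2.37 times that among the unexposed.

2.37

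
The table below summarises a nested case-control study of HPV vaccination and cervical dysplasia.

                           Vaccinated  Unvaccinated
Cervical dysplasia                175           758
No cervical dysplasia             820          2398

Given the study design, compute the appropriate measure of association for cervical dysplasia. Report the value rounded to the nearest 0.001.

0.675

Reading the table with exposure as columns: a = 175 (Vaccinated, case), b = 820 (Vaccinated, non-case), c = 758 (Unvaccinated, case), d = 2398.
This is a nested case-control study: participants were sampled on outcome status, so risks in the source population cannot be estimated directly — relative risk is not valid here. The odds ratio is the appropriate measure.
OR = (a·d)/(b·c) = (175 × 2398) / (820 × 758) = 419650 / 621560 = 0.67516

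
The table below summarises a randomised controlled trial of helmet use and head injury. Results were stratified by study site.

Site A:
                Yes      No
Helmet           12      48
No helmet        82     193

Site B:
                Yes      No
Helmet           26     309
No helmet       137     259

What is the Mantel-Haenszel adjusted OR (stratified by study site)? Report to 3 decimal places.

OR_MH = Σ(aᵢdᵢ/nᵢ) / Σ(bᵢcᵢ/nᵢ), where nᵢ is the stratum total.
Stratum 1 (Site A): n = 335; a·d/n = 12·193/335 = 6.9134; b·c/n = 48·82/335 = 11.7493
Stratum 2 (Site B): n = 731; a·d/n = 26·259/731 = 9.2120; b·c/n = 309·137/731 = 57.9111
OR_MH = (6.9134 + 9.2120) / (11.7493 + 57.9111) = 16.1255 / 69.6603 = 0.23149

0.231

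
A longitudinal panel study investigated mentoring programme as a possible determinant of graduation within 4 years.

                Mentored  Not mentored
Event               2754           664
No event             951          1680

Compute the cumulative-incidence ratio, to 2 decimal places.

Reading the table with exposure as columns: a = 2754 (Mentored, case), b = 951 (Mentored, non-case), c = 664 (Not mentored, case), d = 1680.
Risk in exposed = 2754/3705 = 0.74332; risk in unexposed = 664/2344 = 0.28328.
RR = 0.74332 / 0.28328 = 2.62401
The risk among the exposed is 2.62 times that among the unexposed.

2.62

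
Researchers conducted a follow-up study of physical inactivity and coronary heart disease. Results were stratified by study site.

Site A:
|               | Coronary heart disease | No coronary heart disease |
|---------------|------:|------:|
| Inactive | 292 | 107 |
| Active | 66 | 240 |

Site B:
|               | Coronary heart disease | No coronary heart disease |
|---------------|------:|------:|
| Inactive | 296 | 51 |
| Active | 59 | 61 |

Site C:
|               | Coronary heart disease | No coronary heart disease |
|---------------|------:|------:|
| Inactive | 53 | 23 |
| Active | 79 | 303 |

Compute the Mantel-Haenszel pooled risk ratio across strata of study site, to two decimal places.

2.62

RR_MH = Σ(aᵢ·n₀ᵢ/nᵢ) / Σ(cᵢ·n₁ᵢ/nᵢ), with n₁ᵢ = aᵢ+bᵢ (exposed), n₀ᵢ = cᵢ+dᵢ (unexposed), nᵢ = n₁ᵢ+n₀ᵢ.
Stratum 1 (Site A): n₁ = 399, n₀ = 306, n = 705; a·n₀/n = 292·306/705 = 126.7404; c·n₁/n = 66·399/705 = 37.3532
Stratum 2 (Site B): n₁ = 347, n₀ = 120, n = 467; a·n₀/n = 296·120/467 = 76.0600; c·n₁/n = 59·347/467 = 43.8394
Stratum 3 (Site C): n₁ = 76, n₀ = 382, n = 458; a·n₀/n = 53·382/458 = 44.2052; c·n₁/n = 79·76/458 = 13.1092
RR_MH = (126.7404 + 76.0600 + 44.2052) / (37.3532 + 43.8394 + 13.1092) = 247.0056 / 94.3018 = 2.61931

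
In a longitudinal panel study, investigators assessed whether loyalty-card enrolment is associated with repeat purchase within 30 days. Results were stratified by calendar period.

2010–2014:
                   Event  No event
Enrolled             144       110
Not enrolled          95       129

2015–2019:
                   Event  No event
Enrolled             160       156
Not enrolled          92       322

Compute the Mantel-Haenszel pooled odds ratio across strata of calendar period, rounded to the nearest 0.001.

OR_MH = Σ(aᵢdᵢ/nᵢ) / Σ(bᵢcᵢ/nᵢ), where nᵢ is the stratum total.
Stratum 1 (2010–2014): n = 478; a·d/n = 144·129/478 = 38.8619; b·c/n = 110·95/478 = 21.8619
Stratum 2 (2015–2019): n = 730; a·d/n = 160·322/730 = 70.5753; b·c/n = 156·92/730 = 19.6603
OR_MH = (38.8619 + 70.5753) / (21.8619 + 19.6603) = 109.4373 / 41.5222 = 2.63563

2.636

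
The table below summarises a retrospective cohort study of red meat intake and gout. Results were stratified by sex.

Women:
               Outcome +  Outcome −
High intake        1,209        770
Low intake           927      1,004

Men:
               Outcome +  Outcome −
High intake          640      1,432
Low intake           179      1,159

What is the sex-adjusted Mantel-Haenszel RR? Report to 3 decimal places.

RR_MH = Σ(aᵢ·n₀ᵢ/nᵢ) / Σ(cᵢ·n₁ᵢ/nᵢ), with n₁ᵢ = aᵢ+bᵢ (exposed), n₀ᵢ = cᵢ+dᵢ (unexposed), nᵢ = n₁ᵢ+n₀ᵢ.
Stratum 1 (Women): n₁ = 1979, n₀ = 1931, n = 3910; a·n₀/n = 1209·1931/3910 = 597.0790; c·n₁/n = 927·1979/3910 = 469.1900
Stratum 2 (Men): n₁ = 2072, n₀ = 1338, n = 3410; a·n₀/n = 640·1338/3410 = 251.1202; c·n₁/n = 179·2072/3410 = 108.7648
RR_MH = (597.0790 + 251.1202) / (469.1900 + 108.7648) = 848.1993 / 577.9548 = 1.46759

1.468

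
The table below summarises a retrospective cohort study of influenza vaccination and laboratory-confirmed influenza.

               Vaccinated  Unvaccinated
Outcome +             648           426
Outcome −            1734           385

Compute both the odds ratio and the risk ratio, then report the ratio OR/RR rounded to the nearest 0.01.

Reading the table with exposure as columns: a = 648 (Vaccinated, case), b = 1734 (Vaccinated, non-case), c = 426 (Unvaccinated, case), d = 385.
OR = (648·385)/(1734·426) = 249480/738684 = 0.33774
Risk in exposed = 648/2382 = 0.27204; risk in unexposed = 426/811 = 0.52528; RR = 0.51790
OR/RR = 0.33774 / 0.51790 = 0.65213
The outcome is not rare, so the OR lies further from 1 than the RR.

0.65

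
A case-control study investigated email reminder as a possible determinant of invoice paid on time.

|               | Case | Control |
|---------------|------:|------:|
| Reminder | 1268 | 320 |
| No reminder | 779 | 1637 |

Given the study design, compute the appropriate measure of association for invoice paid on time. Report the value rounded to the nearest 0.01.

Cells: a = 1268, b = 320, c = 779, d = 1637.
This is a case-control study: participants were sampled on outcome status, so risks in the source population cannot be estimated directly — relative risk is not valid here. The odds ratio is the appropriate measure.
OR = (a·d)/(b·c) = (1268 × 1637) / (320 × 779) = 2075716 / 249280 = 8.32685

8.33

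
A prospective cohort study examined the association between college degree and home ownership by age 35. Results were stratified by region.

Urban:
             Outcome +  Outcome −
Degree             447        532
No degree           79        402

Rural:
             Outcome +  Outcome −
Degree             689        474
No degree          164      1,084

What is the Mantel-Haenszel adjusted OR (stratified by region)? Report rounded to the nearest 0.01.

7.09

OR_MH = Σ(aᵢdᵢ/nᵢ) / Σ(bᵢcᵢ/nᵢ), where nᵢ is the stratum total.
Stratum 1 (Urban): n = 1460; a·d/n = 447·402/1460 = 123.0781; b·c/n = 532·79/1460 = 28.7863
Stratum 2 (Rural): n = 2411; a·d/n = 689·1084/2411 = 309.7785; b·c/n = 474·164/2411 = 32.2422
OR_MH = (123.0781 + 309.7785) / (28.7863 + 32.2422) = 432.8566 / 61.0285 = 7.09269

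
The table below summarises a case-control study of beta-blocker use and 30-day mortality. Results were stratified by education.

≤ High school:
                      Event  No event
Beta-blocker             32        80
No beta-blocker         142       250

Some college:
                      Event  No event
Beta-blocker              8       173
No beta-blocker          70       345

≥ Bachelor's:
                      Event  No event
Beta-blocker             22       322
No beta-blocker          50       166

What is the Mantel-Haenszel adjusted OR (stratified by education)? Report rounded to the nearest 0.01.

0.38

OR_MH = Σ(aᵢdᵢ/nᵢ) / Σ(bᵢcᵢ/nᵢ), where nᵢ is the stratum total.
Stratum 1 (≤ High school): n = 504; a·d/n = 32·250/504 = 15.8730; b·c/n = 80·142/504 = 22.5397
Stratum 2 (Some college): n = 596; a·d/n = 8·345/596 = 4.6309; b·c/n = 173·70/596 = 20.3188
Stratum 3 (≥ Bachelor's): n = 560; a·d/n = 22·166/560 = 6.5214; b·c/n = 322·50/560 = 28.7500
OR_MH = (15.8730 + 4.6309 + 6.5214) / (22.5397 + 20.3188 + 28.7500) = 27.0253 / 71.6085 = 0.37740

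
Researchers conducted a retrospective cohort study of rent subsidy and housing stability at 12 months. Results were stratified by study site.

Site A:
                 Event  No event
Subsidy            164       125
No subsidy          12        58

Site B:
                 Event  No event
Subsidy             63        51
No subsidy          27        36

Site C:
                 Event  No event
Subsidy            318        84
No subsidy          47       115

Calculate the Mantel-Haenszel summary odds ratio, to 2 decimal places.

5.49

OR_MH = Σ(aᵢdᵢ/nᵢ) / Σ(bᵢcᵢ/nᵢ), where nᵢ is the stratum total.
Stratum 1 (Site A): n = 359; a·d/n = 164·58/359 = 26.4958; b·c/n = 125·12/359 = 4.1783
Stratum 2 (Site B): n = 177; a·d/n = 63·36/177 = 12.8136; b·c/n = 51·27/177 = 7.7797
Stratum 3 (Site C): n = 564; a·d/n = 318·115/564 = 64.8404; b·c/n = 84·47/564 = 7.0000
OR_MH = (26.4958 + 12.8136 + 64.8404) / (4.1783 + 7.7797 + 7.0000) = 104.1498 / 18.9579 = 5.49373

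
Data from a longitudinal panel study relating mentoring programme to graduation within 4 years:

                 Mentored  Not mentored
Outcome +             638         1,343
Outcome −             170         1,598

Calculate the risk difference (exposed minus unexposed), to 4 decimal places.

Reading the table with exposure as columns: a = 638 (Mentored, case), b = 170 (Mentored, non-case), c = 1343 (Not mentored, case), d = 1598.
Risk in exposed = 638/808 = 0.789604; risk in unexposed = 1343/2941 = 0.456647.
Risk difference = 0.789604 − 0.456647 = 0.332957

0.3330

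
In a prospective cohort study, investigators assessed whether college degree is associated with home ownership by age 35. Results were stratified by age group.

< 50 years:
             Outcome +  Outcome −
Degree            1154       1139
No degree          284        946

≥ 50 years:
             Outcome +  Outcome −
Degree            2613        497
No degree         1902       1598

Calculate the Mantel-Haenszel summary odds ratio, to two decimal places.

OR_MH = Σ(aᵢdᵢ/nᵢ) / Σ(bᵢcᵢ/nᵢ), where nᵢ is the stratum total.
Stratum 1 (< 50 years): n = 3523; a·d/n = 1154·946/3523 = 309.8734; b·c/n = 1139·284/3523 = 91.8183
Stratum 2 (≥ 50 years): n = 6610; a·d/n = 2613·1598/6610 = 631.7056; b·c/n = 497·1902/6610 = 143.0097
OR_MH = (309.8734 + 631.7056) / (91.8183 + 143.0097) = 941.5790 / 234.8280 = 4.00965

4.01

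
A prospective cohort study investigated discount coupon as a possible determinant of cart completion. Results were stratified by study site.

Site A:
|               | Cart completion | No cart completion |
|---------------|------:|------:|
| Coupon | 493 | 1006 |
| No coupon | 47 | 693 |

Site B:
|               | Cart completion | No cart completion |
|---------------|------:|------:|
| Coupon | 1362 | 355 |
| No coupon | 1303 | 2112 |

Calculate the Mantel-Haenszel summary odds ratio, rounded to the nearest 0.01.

6.41

OR_MH = Σ(aᵢdᵢ/nᵢ) / Σ(bᵢcᵢ/nᵢ), where nᵢ is the stratum total.
Stratum 1 (Site A): n = 2239; a·d/n = 493·693/2239 = 152.5900; b·c/n = 1006·47/2239 = 21.1175
Stratum 2 (Site B): n = 5132; a·d/n = 1362·2112/5132 = 560.5113; b·c/n = 355·1303/5132 = 90.1335
OR_MH = (152.5900 + 560.5113) / (21.1175 + 90.1335) = 713.1013 / 111.2509 = 6.40985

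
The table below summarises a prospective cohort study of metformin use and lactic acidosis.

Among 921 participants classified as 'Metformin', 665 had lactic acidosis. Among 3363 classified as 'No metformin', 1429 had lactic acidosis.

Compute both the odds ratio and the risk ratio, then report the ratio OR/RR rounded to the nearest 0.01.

From the description: a = 665, b = 256, c = 1429, d = 1934.
OR = (665·1934)/(256·1429) = 1286110/365824 = 3.51565
Risk in exposed = 665/921 = 0.72204; risk in unexposed = 1429/3363 = 0.42492; RR = 1.69925
OR/RR = 3.51565 / 1.69925 = 2.06895
The outcome is not rare, so the OR lies further from 1 than the RR.

2.07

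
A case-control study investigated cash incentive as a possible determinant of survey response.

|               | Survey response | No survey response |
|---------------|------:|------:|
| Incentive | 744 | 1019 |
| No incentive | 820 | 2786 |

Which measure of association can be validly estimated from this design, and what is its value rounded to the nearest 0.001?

Cells: a = 744, b = 1019, c = 820, d = 2786.
This is a case-control study: participants were sampled on outcome status, so risks in the source population cannot be estimated directly — relative risk is not valid here. The odds ratio is the appropriate measure.
OR = (a·d)/(b·c) = (744 × 2786) / (1019 × 820) = 2072784 / 835580 = 2.48065

2.481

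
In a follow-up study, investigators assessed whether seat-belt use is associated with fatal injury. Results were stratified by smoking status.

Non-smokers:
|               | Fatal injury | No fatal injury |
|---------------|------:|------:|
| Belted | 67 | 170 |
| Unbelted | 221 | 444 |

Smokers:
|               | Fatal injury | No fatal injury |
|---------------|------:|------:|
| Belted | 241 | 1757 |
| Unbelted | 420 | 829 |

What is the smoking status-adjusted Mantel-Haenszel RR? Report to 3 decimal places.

RR_MH = Σ(aᵢ·n₀ᵢ/nᵢ) / Σ(cᵢ·n₁ᵢ/nᵢ), with n₁ᵢ = aᵢ+bᵢ (exposed), n₀ᵢ = cᵢ+dᵢ (unexposed), nᵢ = n₁ᵢ+n₀ᵢ.
Stratum 1 (Non-smokers): n₁ = 237, n₀ = 665, n = 902; a·n₀/n = 67·665/902 = 49.3958; c·n₁/n = 221·237/902 = 58.0676
Stratum 2 (Smokers): n₁ = 1998, n₀ = 1249, n = 3247; a·n₀/n = 241·1249/3247 = 92.7037; c·n₁/n = 420·1998/3247 = 258.4416
RR_MH = (49.3958 + 92.7037) / (58.0676 + 258.4416) = 142.0995 / 316.5093 = 0.44896

0.449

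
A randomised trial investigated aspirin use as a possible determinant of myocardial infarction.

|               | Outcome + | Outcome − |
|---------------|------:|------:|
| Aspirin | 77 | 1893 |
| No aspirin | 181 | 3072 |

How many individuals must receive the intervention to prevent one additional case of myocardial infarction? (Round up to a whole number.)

61

Risk in treated group = 77/1970 = 0.03909; risk in control = 181/3253 = 0.05564.
Absolute risk reduction = 0.05564 − 0.03909 = 0.01655
NNT = 1 / ARR = 1 / 0.01655 = 60.406 → round up → 61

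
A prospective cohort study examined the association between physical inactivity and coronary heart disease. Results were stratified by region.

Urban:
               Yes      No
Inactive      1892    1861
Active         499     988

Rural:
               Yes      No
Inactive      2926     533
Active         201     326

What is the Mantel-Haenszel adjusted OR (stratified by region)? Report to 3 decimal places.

2.920

OR_MH = Σ(aᵢdᵢ/nᵢ) / Σ(bᵢcᵢ/nᵢ), where nᵢ is the stratum total.
Stratum 1 (Urban): n = 5240; a·d/n = 1892·988/5240 = 356.7359; b·c/n = 1861·499/5240 = 177.2212
Stratum 2 (Rural): n = 3986; a·d/n = 2926·326/3986 = 239.3066; b·c/n = 533·201/3986 = 26.8773
OR_MH = (356.7359 + 239.3066) / (177.2212 + 26.8773) = 596.0425 / 204.0985 = 2.92037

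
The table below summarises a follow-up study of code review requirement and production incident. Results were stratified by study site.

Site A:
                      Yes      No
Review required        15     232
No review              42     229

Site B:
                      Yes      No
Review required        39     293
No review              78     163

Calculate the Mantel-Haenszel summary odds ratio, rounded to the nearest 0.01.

0.30

OR_MH = Σ(aᵢdᵢ/nᵢ) / Σ(bᵢcᵢ/nᵢ), where nᵢ is the stratum total.
Stratum 1 (Site A): n = 518; a·d/n = 15·229/518 = 6.6313; b·c/n = 232·42/518 = 18.8108
Stratum 2 (Site B): n = 573; a·d/n = 39·163/573 = 11.0942; b·c/n = 293·78/573 = 39.8848
OR_MH = (6.6313 + 11.0942) / (18.8108 + 39.8848) = 17.7255 / 58.6956 = 0.30199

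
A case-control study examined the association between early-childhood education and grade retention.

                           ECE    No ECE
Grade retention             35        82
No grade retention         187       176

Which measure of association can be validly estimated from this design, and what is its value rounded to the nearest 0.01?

Reading the table with exposure as columns: a = 35 (ECE, case), b = 187 (ECE, non-case), c = 82 (No ECE, case), d = 176.
This is a case-control study: participants were sampled on outcome status, so risks in the source population cannot be estimated directly — relative risk is not valid here. The odds ratio is the appropriate measure.
OR = (a·d)/(b·c) = (35 × 176) / (187 × 82) = 6160 / 15334 = 0.40172

0.40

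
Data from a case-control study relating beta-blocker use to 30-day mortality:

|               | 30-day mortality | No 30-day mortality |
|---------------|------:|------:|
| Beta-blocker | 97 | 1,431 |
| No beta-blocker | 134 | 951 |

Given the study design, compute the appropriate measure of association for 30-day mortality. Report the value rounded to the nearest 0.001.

Cells: a = 97, b = 1431, c = 134, d = 951.
This is a case-control study: participants were sampled on outcome status, so risks in the source population cannot be estimated directly — relative risk is not valid here. The odds ratio is the appropriate measure.
OR = (a·d)/(b·c) = (97 × 951) / (1431 × 134) = 92247 / 191754 = 0.48107

0.481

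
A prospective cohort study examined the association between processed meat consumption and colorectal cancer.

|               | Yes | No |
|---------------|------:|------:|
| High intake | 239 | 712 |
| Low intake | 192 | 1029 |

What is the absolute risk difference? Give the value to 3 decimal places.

Cells: a = 239, b = 712, c = 192, d = 1029.
Risk in exposed = 239/951 = 0.251314; risk in unexposed = 192/1221 = 0.157248.
Risk difference = 0.251314 − 0.157248 = 0.094066

0.094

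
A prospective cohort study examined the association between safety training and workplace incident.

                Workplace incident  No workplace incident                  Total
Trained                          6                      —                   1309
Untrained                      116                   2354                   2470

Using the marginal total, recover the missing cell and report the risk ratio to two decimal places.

0.10

The missing cell is in the exposed row: 1309 − 6 = 1303.
So a = 6, b = 1303, c = 116, d = 2354.
RR = [a/(a+b)] / [c/(c+d)] = (6/1309) / (116/2470) = 0.00458/0.04696 = 0.09760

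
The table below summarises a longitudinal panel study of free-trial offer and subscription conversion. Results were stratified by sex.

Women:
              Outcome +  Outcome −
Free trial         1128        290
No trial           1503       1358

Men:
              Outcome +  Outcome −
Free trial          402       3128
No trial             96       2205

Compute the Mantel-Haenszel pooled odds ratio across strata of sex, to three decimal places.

3.326

OR_MH = Σ(aᵢdᵢ/nᵢ) / Σ(bᵢcᵢ/nᵢ), where nᵢ is the stratum total.
Stratum 1 (Women): n = 4279; a·d/n = 1128·1358/4279 = 357.9864; b·c/n = 290·1503/4279 = 101.8626
Stratum 2 (Men): n = 5831; a·d/n = 402·2205/5831 = 152.0168; b·c/n = 3128·96/5831 = 51.4985
OR_MH = (357.9864 + 152.0168) / (101.8626 + 51.4985) = 510.0033 / 153.3611 = 3.32551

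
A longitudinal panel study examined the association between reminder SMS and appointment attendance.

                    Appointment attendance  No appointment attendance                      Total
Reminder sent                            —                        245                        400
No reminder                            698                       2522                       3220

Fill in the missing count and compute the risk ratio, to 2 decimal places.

The missing cell is in the exposed row: 400 − 245 = 155.
So a = 155, b = 245, c = 698, d = 2522.
RR = [a/(a+b)] / [c/(c+d)] = (155/400) / (698/3220) = 0.38750/0.21677 = 1.78761

1.79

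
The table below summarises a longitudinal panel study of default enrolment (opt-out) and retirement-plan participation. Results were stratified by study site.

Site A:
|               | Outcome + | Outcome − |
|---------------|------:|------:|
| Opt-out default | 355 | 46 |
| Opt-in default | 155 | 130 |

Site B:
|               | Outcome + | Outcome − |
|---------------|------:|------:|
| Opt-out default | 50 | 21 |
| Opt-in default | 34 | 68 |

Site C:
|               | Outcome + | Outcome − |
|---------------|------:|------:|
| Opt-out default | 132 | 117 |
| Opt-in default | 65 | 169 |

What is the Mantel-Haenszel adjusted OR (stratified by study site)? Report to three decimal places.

4.398

OR_MH = Σ(aᵢdᵢ/nᵢ) / Σ(bᵢcᵢ/nᵢ), where nᵢ is the stratum total.
Stratum 1 (Site A): n = 686; a·d/n = 355·130/686 = 67.2741; b·c/n = 46·155/686 = 10.3936
Stratum 2 (Site B): n = 173; a·d/n = 50·68/173 = 19.6532; b·c/n = 21·34/173 = 4.1272
Stratum 3 (Site C): n = 483; a·d/n = 132·169/483 = 46.1863; b·c/n = 117·65/483 = 15.7453
OR_MH = (67.2741 + 19.6532 + 46.1863) / (10.3936 + 4.1272 + 15.7453) = 133.1136 / 30.2661 = 4.39811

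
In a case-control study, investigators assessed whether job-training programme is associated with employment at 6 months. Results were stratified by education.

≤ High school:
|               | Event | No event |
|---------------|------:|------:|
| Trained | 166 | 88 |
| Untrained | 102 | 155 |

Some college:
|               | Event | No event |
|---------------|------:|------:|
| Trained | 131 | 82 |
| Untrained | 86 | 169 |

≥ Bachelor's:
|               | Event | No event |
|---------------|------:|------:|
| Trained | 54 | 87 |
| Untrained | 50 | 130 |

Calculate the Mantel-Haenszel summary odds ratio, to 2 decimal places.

OR_MH = Σ(aᵢdᵢ/nᵢ) / Σ(bᵢcᵢ/nᵢ), where nᵢ is the stratum total.
Stratum 1 (≤ High school): n = 511; a·d/n = 166·155/511 = 50.3523; b·c/n = 88·102/511 = 17.5656
Stratum 2 (Some college): n = 468; a·d/n = 131·169/468 = 47.3056; b·c/n = 82·86/468 = 15.0684
Stratum 3 (≥ Bachelor's): n = 321; a·d/n = 54·130/321 = 21.8692; b·c/n = 87·50/321 = 13.5514
OR_MH = (50.3523 + 47.3056 + 21.8692) / (17.5656 + 15.0684 + 13.5514) = 119.5270 / 46.1853 = 2.58799

2.59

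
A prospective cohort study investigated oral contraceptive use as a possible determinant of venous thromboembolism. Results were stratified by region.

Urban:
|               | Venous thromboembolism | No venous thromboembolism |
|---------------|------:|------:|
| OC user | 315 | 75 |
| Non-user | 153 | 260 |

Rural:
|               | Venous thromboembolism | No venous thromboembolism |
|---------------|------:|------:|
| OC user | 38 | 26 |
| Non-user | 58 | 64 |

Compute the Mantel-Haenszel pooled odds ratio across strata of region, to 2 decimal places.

OR_MH = Σ(aᵢdᵢ/nᵢ) / Σ(bᵢcᵢ/nᵢ), where nᵢ is the stratum total.
Stratum 1 (Urban): n = 803; a·d/n = 315·260/803 = 101.9925; b·c/n = 75·153/803 = 14.2902
Stratum 2 (Rural): n = 186; a·d/n = 38·64/186 = 13.0753; b·c/n = 26·58/186 = 8.1075
OR_MH = (101.9925 + 13.0753) / (14.2902 + 8.1075) = 115.0678 / 22.3977 = 5.13749

5.14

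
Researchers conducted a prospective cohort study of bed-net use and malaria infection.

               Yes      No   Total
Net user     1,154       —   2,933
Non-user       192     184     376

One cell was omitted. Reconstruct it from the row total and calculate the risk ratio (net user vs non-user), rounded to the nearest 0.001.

0.771

The missing cell is in the exposed row: 2933 − 1154 = 1779.
So a = 1154, b = 1779, c = 192, d = 184.
RR = [a/(a+b)] / [c/(c+d)] = (1154/2933) / (192/376) = 0.39345/0.51064 = 0.77051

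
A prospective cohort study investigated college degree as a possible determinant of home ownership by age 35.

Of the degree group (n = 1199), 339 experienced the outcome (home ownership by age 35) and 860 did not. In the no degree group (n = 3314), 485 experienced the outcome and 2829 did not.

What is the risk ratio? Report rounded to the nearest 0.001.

1.932

From the description: a = 339, b = 860, c = 485, d = 2829.
Risk in exposed = 339/1199 = 0.28274; risk in unexposed = 485/3314 = 0.14635.
RR = 0.28274 / 0.14635 = 1.93193
The risk among the exposed is 1.93 times that among the unexposed.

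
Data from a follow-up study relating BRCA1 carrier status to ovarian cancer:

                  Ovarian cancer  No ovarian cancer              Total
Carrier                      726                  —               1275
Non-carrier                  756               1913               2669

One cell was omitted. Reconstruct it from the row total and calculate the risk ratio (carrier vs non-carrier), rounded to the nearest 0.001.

The missing cell is in the exposed row: 1275 − 726 = 549.
So a = 726, b = 549, c = 756, d = 1913.
RR = [a/(a+b)] / [c/(c+d)] = (726/1275) / (756/2669) = 0.56941/0.28325 = 2.01026

2.010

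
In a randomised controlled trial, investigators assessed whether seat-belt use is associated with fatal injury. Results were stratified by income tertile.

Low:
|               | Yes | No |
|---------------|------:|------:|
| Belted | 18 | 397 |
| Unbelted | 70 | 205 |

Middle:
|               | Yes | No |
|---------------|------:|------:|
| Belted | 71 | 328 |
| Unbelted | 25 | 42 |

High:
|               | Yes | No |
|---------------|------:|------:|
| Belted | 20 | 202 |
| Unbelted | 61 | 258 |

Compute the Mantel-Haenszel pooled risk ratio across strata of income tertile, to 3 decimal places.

RR_MH = Σ(aᵢ·n₀ᵢ/nᵢ) / Σ(cᵢ·n₁ᵢ/nᵢ), with n₁ᵢ = aᵢ+bᵢ (exposed), n₀ᵢ = cᵢ+dᵢ (unexposed), nᵢ = n₁ᵢ+n₀ᵢ.
Stratum 1 (Low): n₁ = 415, n₀ = 275, n = 690; a·n₀/n = 18·275/690 = 7.1739; c·n₁/n = 70·415/690 = 42.1014
Stratum 2 (Middle): n₁ = 399, n₀ = 67, n = 466; a·n₀/n = 71·67/466 = 10.2082; c·n₁/n = 25·399/466 = 21.4056
Stratum 3 (High): n₁ = 222, n₀ = 319, n = 541; a·n₀/n = 20·319/541 = 11.7930; c·n₁/n = 61·222/541 = 25.0314
RR_MH = (7.1739 + 10.2082 + 11.7930) / (42.1014 + 21.4056 + 25.0314) = 29.1750 / 88.5385 = 0.32952

0.330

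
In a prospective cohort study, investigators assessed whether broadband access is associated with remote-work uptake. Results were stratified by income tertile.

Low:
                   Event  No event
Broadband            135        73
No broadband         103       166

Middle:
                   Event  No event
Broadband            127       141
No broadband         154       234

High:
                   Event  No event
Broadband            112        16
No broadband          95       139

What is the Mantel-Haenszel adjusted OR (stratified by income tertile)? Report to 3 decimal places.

OR_MH = Σ(aᵢdᵢ/nᵢ) / Σ(bᵢcᵢ/nᵢ), where nᵢ is the stratum total.
Stratum 1 (Low): n = 477; a·d/n = 135·166/477 = 46.9811; b·c/n = 73·103/477 = 15.7631
Stratum 2 (Middle): n = 656; a·d/n = 127·234/656 = 45.3018; b·c/n = 141·154/656 = 33.1006
Stratum 3 (High): n = 362; a·d/n = 112·139/362 = 43.0055; b·c/n = 16·95/362 = 4.1989
OR_MH = (46.9811 + 45.3018 + 43.0055) / (15.7631 + 33.1006 + 4.1989) = 135.2885 / 53.0626 = 2.54960

2.550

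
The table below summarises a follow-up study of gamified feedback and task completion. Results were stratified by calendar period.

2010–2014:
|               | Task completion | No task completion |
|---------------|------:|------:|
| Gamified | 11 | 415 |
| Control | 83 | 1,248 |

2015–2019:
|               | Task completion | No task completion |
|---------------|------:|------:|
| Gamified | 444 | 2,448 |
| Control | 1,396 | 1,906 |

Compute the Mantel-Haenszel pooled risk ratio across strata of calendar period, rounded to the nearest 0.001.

RR_MH = Σ(aᵢ·n₀ᵢ/nᵢ) / Σ(cᵢ·n₁ᵢ/nᵢ), with n₁ᵢ = aᵢ+bᵢ (exposed), n₀ᵢ = cᵢ+dᵢ (unexposed), nᵢ = n₁ᵢ+n₀ᵢ.
Stratum 1 (2010–2014): n₁ = 426, n₀ = 1331, n = 1757; a·n₀/n = 11·1331/1757 = 8.3330; c·n₁/n = 83·426/1757 = 20.1241
Stratum 2 (2015–2019): n₁ = 2892, n₀ = 3302, n = 6194; a·n₀/n = 444·3302/6194 = 236.6949; c·n₁/n = 1396·2892/6194 = 651.7972
RR_MH = (8.3330 + 236.6949) / (20.1241 + 651.7972) = 245.0278 / 671.9213 = 0.36467

0.365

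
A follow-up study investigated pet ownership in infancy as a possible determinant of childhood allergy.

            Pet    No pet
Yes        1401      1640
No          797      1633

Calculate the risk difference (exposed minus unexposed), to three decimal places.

Reading the table with exposure as columns: a = 1401 (Pet, case), b = 797 (Pet, non-case), c = 1640 (No pet, case), d = 1633.
Risk in exposed = 1401/2198 = 0.637398; risk in unexposed = 1640/3273 = 0.501069.
Risk difference = 0.637398 − 0.501069 = 0.136328

0.136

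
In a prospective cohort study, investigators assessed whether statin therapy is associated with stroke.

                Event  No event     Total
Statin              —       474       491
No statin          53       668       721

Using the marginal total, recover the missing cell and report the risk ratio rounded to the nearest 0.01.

0.47

The missing cell is in the exposed row: 491 − 474 = 17.
So a = 17, b = 474, c = 53, d = 668.
RR = [a/(a+b)] / [c/(c+d)] = (17/491) / (53/721) = 0.03462/0.07351 = 0.47101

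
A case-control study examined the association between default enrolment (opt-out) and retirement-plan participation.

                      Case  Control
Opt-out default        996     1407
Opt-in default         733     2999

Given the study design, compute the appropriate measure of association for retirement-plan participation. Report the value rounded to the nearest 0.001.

2.896

Cells: a = 996, b = 1407, c = 733, d = 2999.
This is a case-control study: participants were sampled on outcome status, so risks in the source population cannot be estimated directly — relative risk is not valid here. The odds ratio is the appropriate measure.
OR = (a·d)/(b·c) = (996 × 2999) / (1407 × 733) = 2987004 / 1031331 = 2.89626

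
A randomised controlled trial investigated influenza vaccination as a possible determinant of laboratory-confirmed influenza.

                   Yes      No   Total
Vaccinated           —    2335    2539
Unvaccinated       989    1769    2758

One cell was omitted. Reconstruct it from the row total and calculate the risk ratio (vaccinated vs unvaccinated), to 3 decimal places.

The missing cell is in the exposed row: 2539 − 2335 = 204.
So a = 204, b = 2335, c = 989, d = 1769.
RR = [a/(a+b)] / [c/(c+d)] = (204/2539) / (989/2758) = 0.08035/0.35859 = 0.22406

0.224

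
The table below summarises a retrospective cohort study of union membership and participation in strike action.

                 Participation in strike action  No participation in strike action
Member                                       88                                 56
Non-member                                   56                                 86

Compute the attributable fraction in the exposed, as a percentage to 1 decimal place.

Cells: a = 88, b = 56, c = 56, d = 86.
Risk in exposed = 88/144 = 0.61111; risk in unexposed = 56/142 = 0.39437.
RR = 0.61111/0.39437 = 1.54960
AR% = (RR − 1)/RR × 100 = (1.54960 − 1)/1.54960 × 100 = 35.4673%

35.5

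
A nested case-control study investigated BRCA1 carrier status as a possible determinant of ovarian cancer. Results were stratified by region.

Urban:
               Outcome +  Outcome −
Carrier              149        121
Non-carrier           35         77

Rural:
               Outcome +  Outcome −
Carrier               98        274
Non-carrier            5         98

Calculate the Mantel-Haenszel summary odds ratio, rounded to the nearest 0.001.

3.597

OR_MH = Σ(aᵢdᵢ/nᵢ) / Σ(bᵢcᵢ/nᵢ), where nᵢ is the stratum total.
Stratum 1 (Urban): n = 382; a·d/n = 149·77/382 = 30.0340; b·c/n = 121·35/382 = 11.0864
Stratum 2 (Rural): n = 475; a·d/n = 98·98/475 = 20.2189; b·c/n = 274·5/475 = 2.8842
OR_MH = (30.0340 + 20.2189) / (11.0864 + 2.8842) = 50.2530 / 13.9706 = 3.59705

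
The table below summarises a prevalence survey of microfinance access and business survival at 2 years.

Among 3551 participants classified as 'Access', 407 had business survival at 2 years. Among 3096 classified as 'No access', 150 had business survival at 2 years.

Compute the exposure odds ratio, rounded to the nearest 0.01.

2.54

From the description: a = 407, b = 3144, c = 150, d = 2946.
OR = (a·d)/(b·c) = (407 × 2946) / (3144 × 150) = 1199022 / 471600 = 2.54246
The odds of business survival at 2 years are about 2.54 times as high in the access group.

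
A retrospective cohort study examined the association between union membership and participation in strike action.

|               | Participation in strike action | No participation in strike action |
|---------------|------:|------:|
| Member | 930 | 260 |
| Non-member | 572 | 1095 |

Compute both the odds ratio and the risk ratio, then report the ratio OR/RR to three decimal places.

3.006

Cells: a = 930, b = 260, c = 572, d = 1095.
OR = (930·1095)/(260·572) = 1018350/148720 = 6.84743
Risk in exposed = 930/1190 = 0.78151; risk in unexposed = 572/1667 = 0.34313; RR = 2.27759
OR/RR = 6.84743 / 2.27759 = 3.00644
The outcome is not rare, so the OR lies further from 1 than the RR.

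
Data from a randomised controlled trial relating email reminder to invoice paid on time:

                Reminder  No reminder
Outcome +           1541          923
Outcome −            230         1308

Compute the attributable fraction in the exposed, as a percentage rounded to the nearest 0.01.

52.45

Reading the table with exposure as columns: a = 1541 (Reminder, case), b = 230 (Reminder, non-case), c = 923 (No reminder, case), d = 1308.
Risk in exposed = 1541/1771 = 0.87013; risk in unexposed = 923/2231 = 0.41372.
RR = 0.87013/0.41372 = 2.10321
AR% = (RR − 1)/RR × 100 = (2.10321 − 1)/2.10321 × 100 = 52.4536%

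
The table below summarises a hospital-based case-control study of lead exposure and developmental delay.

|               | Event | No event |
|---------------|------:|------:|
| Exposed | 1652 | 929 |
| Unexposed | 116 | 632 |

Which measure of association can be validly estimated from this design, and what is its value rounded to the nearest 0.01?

9.69

Cells: a = 1652, b = 929, c = 116, d = 632.
This is a hospital-based case-control study: participants were sampled on outcome status, so risks in the source population cannot be estimated directly — relative risk is not valid here. The odds ratio is the appropriate measure.
OR = (a·d)/(b·c) = (1652 × 632) / (929 × 116) = 1044064 / 107764 = 9.68843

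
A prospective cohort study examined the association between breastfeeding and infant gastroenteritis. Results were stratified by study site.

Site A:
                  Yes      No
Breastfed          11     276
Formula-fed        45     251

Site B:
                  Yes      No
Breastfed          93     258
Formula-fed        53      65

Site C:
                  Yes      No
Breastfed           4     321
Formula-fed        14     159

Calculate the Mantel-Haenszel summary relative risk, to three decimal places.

0.428

RR_MH = Σ(aᵢ·n₀ᵢ/nᵢ) / Σ(cᵢ·n₁ᵢ/nᵢ), with n₁ᵢ = aᵢ+bᵢ (exposed), n₀ᵢ = cᵢ+dᵢ (unexposed), nᵢ = n₁ᵢ+n₀ᵢ.
Stratum 1 (Site A): n₁ = 287, n₀ = 296, n = 583; a·n₀/n = 11·296/583 = 5.5849; c·n₁/n = 45·287/583 = 22.1527
Stratum 2 (Site B): n₁ = 351, n₀ = 118, n = 469; a·n₀/n = 93·118/469 = 23.3987; c·n₁/n = 53·351/469 = 39.6652
Stratum 3 (Site C): n₁ = 325, n₀ = 173, n = 498; a·n₀/n = 4·173/498 = 1.3896; c·n₁/n = 14·325/498 = 9.1365
RR_MH = (5.5849 + 23.3987 + 1.3896) / (22.1527 + 39.6652 + 9.1365) = 30.3732 / 70.9545 = 0.42807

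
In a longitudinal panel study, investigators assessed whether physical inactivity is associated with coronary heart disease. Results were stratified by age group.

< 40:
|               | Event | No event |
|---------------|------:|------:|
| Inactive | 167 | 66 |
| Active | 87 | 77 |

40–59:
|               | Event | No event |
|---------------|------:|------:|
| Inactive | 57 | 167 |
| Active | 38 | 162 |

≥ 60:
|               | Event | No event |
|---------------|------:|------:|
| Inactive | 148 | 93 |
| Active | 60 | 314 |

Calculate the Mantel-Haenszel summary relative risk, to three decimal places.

1.964

RR_MH = Σ(aᵢ·n₀ᵢ/nᵢ) / Σ(cᵢ·n₁ᵢ/nᵢ), with n₁ᵢ = aᵢ+bᵢ (exposed), n₀ᵢ = cᵢ+dᵢ (unexposed), nᵢ = n₁ᵢ+n₀ᵢ.
Stratum 1 (< 40): n₁ = 233, n₀ = 164, n = 397; a·n₀/n = 167·164/397 = 68.9874; c·n₁/n = 87·233/397 = 51.0605
Stratum 2 (40–59): n₁ = 224, n₀ = 200, n = 424; a·n₀/n = 57·200/424 = 26.8868; c·n₁/n = 38·224/424 = 20.0755
Stratum 3 (≥ 60): n₁ = 241, n₀ = 374, n = 615; a·n₀/n = 148·374/615 = 90.0033; c·n₁/n = 60·241/615 = 23.5122
RR_MH = (68.9874 + 26.8868 + 90.0033) / (51.0605 + 20.0755 + 23.5122) = 185.8775 / 94.6481 = 1.96388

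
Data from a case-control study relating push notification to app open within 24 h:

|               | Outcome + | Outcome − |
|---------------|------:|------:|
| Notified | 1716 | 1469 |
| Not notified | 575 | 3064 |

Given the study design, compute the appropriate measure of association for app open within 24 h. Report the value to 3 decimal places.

Cells: a = 1716, b = 1469, c = 575, d = 3064.
This is a case-control study: participants were sampled on outcome status, so risks in the source population cannot be estimated directly — relative risk is not valid here. The odds ratio is the appropriate measure.
OR = (a·d)/(b·c) = (1716 × 3064) / (1469 × 575) = 5257824 / 844675 = 6.22467

6.225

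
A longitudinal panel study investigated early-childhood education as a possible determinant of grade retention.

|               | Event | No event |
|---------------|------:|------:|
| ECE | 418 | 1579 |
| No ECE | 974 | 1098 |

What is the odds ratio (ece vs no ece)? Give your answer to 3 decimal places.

Cells: a = 418, b = 1579, c = 974, d = 1098.
OR = (a·d)/(b·c) = (418 × 1098) / (1579 × 974) = 458964 / 1537946 = 0.29843
Exposure is associated with lower odds of grade retention (OR = 0.30 < 1).

0.298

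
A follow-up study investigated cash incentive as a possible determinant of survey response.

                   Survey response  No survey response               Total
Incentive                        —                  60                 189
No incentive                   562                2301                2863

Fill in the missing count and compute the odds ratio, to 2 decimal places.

8.80

The missing cell is in the exposed row: 189 − 60 = 129.
So a = 129, b = 60, c = 562, d = 2301.
OR = (a·d)/(b·c) = (129 × 2301) / (60 × 562) = 296829 / 33720 = 8.80276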